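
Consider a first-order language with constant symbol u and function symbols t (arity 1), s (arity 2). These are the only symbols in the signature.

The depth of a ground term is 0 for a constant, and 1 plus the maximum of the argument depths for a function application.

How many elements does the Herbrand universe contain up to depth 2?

13

Write N_k for the number of ground terms of depth ≤ k. A term of depth ≤ k is either a constant or a function symbol applied to arguments of depth ≤ k−1, so N_k = 1 + N_{k-1} + N_{k-1}^2.
N_0 = 1
N_1 = 1 + 1 + 1^2 = 3
N_2 = 1 + 3 + 3^2 = 13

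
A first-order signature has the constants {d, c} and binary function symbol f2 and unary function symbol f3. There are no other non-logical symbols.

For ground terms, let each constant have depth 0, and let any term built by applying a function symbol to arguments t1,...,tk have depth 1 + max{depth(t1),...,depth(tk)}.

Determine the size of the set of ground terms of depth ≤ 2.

Let N_k = |{terms of depth ≤ k}|. Then N_0 = 2 and N_k = 2 + N_{k-1}^2 + N_{k-1} for k ≥ 1 (one summand per function symbol, arity giving the exponent).
N_0 = 2
N_1 = 2 + 2^2 + 2 = 8
N_2 = 2 + 8^2 + 8 = 74

74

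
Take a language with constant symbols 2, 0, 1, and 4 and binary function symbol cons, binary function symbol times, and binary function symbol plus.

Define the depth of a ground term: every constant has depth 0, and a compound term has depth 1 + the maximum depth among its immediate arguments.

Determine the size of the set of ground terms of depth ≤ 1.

52

Count level by level. With function symbols cons/2, times/2, plus/2, the terms of depth ≤ k are the 4 constants together with each function applied to depth-≤(k−1) tuples, so N_k = 4 + N_{k-1}^2 + N_{k-1}^2 + N_{k-1}^2.
N_0 = 4
N_1 = 4 + 4^2 + 4^2 + 4^2 = 52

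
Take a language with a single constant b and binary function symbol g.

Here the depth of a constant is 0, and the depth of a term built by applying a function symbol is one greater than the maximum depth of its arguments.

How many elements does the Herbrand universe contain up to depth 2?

Write N_k for the number of ground terms of depth ≤ k. A term of depth ≤ k is either a constant or a function symbol applied to arguments of depth ≤ k−1, so N_k = 1 + N_{k-1}^2.
N_0 = 1
N_1 = 1 + 1^2 = 2
N_2 = 1 + 2^2 = 5

5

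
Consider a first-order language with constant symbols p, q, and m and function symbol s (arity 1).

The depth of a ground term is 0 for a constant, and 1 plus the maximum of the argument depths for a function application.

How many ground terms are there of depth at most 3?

12

If N_k denotes the number of depth-≤k ground terms, the 3 constants give N_0 = 3, and each function symbol of arity r contributes N_{k-1}^r new terms at level k: N_k = 3 + N_{k-1}.
N_0 = 3
N_1 = 3 + 3 = 6
N_2 = 3 + 6 = 9
N_3 = 3 + 9 = 12
Explicitly: p, q, m, s(p), s(q), s(m), s(s(p)), s(s(q)), s(s(m)), s(s(s(p))), s(s(s(q))), s(s(s(m))).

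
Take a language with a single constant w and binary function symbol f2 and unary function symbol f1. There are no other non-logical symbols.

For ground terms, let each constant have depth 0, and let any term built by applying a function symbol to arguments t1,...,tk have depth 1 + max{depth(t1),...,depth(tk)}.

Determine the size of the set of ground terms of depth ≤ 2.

13

Write N_k for the number of ground terms of depth ≤ k. A term of depth ≤ k is either a constant or a function symbol applied to arguments of depth ≤ k−1, so N_k = 1 + N_{k-1}^2 + N_{k-1}.
N_0 = 1
N_1 = 1 + 1^2 + 1 = 3
N_2 = 1 + 3^2 + 3 = 13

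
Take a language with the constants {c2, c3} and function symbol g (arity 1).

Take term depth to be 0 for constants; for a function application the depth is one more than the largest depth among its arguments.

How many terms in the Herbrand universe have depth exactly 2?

2

Let N_k count ground terms of depth at most k. Each non-constant term of depth ≤ k is some function symbol applied to depth-≤(k−1) arguments, giving N_k = 2 + N_{k-1}.
N_0 = 2
N_1 = 2 + 2 = 4
N_2 = 2 + 4 = 6
Terms of depth exactly 2: N_2 − N_1 = 6 − 4 = 2.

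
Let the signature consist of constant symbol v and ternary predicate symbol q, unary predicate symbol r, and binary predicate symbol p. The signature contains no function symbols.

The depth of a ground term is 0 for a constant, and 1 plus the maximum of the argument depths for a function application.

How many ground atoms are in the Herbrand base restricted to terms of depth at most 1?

First count ground terms of depth ≤ 1.
With no function symbols every ground term is a constant, so there is exactly 1 ground term at every depth bound.
N_0 = 1
N_1 = 1
So |H| = 1.
For each predicate symbol, the number of ground atoms is |H| raised to its arity; summing:
  q: 1^3 = 1;  r: 1;  p: 1^2 = 1
Total ground atoms: 1 + 1 + 1 = 3.

3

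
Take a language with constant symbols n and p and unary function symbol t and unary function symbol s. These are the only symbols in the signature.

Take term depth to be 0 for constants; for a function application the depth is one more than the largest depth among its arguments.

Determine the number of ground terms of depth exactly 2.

8

Let N_k = |{terms of depth ≤ k}|. Then N_0 = 2 and N_k = 2 + N_{k-1} + N_{k-1} for k ≥ 1 (one summand per function symbol, arity giving the exponent).
N_0 = 2
N_1 = 2 + 2 + 2 = 6
N_2 = 2 + 6 + 6 = 14
Terms of depth exactly 2: N_2 − N_1 = 14 − 6 = 8.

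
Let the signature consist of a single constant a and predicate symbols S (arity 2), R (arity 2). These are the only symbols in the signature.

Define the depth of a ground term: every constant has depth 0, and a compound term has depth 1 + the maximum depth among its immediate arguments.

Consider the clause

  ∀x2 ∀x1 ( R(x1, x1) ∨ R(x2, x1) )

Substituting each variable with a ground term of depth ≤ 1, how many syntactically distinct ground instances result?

1

Ground terms of depth ≤ 1:
  With no function symbols every ground term is a constant, so there is exactly 1 ground term at every depth bound.
  N_0 = 1
  N_1 = 1
So there is exactly 1 ground term available for substitution.
The body mentions every one of the 2 quantified variables; since ground terms form a free algebra, no two substitutions collapse to the same formula.
Number of ground instances = 1^2 = 1.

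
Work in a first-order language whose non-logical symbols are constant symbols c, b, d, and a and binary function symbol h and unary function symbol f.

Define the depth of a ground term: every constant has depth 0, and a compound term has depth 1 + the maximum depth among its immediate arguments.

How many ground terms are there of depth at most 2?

604

Let N_k = |{terms of depth ≤ k}|. Then N_0 = 4 and N_k = 4 + N_{k-1}^2 + N_{k-1} for k ≥ 1 (one summand per function symbol, arity giving the exponent).
N_0 = 4
N_1 = 4 + 4^2 + 4 = 24
N_2 = 4 + 24^2 + 24 = 604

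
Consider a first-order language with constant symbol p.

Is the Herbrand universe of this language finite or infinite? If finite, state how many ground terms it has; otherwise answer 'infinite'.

1

There are no function symbols, so the only ground term is the single constant.
The Herbrand universe is {p}, finite with 1 element.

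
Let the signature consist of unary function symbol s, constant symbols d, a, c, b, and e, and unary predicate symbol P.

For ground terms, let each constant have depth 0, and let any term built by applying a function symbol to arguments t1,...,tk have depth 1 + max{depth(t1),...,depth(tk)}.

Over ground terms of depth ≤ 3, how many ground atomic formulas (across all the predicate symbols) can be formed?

20

First count ground terms of depth ≤ 3.
Count level by level. With function symbols s/1, the terms of depth ≤ k are the 5 constants together with each function applied to depth-≤(k−1) tuples, so N_k = 5 + N_{k-1}.
N_0 = 5
N_1 = 5 + 5 = 10
N_2 = 5 + 10 = 15
N_3 = 5 + 15 = 20
So |H| = 20.
For each predicate symbol, the number of ground atoms is |H| raised to its arity; summing:
  P: 20
Total ground atoms: 20.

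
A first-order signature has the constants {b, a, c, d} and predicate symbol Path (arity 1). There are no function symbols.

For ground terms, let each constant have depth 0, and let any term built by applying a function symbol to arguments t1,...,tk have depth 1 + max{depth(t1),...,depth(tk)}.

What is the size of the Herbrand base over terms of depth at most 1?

4

First count ground terms of depth ≤ 1.
With no function symbols every ground term is a constant, so there are exactly 4 ground terms at every depth bound.
N_0 = 4
N_1 = 4
So |H| = 4.
For each predicate symbol, the number of ground atoms is |H| raised to its arity; summing:
  Path: 4
Total ground atoms: 4.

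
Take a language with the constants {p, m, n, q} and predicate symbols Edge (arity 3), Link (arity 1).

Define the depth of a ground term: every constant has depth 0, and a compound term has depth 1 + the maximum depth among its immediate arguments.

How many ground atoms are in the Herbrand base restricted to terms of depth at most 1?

68

First count ground terms of depth ≤ 1.
With no function symbols every ground term is a constant, so there are exactly 4 ground terms at every depth bound.
N_0 = 4
N_1 = 4
Explicitly: p, m, n, q.
So |H| = 4.
Each predicate of arity r yields |H|^r ground atoms (one per choice of an r-tuple from H):
  Edge: 4^3 = 64;  Link: 4
Total ground atoms: 64 + 4 = 68.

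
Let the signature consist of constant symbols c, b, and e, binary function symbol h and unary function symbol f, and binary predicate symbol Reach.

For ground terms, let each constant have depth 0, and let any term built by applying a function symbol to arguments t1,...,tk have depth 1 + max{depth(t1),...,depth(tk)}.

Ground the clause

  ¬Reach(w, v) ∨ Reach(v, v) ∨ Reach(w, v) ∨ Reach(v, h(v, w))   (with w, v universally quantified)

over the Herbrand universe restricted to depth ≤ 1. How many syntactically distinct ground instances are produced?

225

Ground terms of depth ≤ 1:
  Let N_k = |{terms of depth ≤ k}|. Then N_0 = 3 and N_k = 3 + N_{k-1}^2 + N_{k-1} for k ≥ 1 (one summand per function symbol, arity giving the exponent).
  N_0 = 3
  N_1 = 3 + 3^2 + 3 = 15
So there are 15 ground terms available for substitution.
The body mentions every one of the 2 quantified variables; since ground terms form a free algebra, no two substitutions collapse to the same formula.
Number of ground instances = 15^2 = 225.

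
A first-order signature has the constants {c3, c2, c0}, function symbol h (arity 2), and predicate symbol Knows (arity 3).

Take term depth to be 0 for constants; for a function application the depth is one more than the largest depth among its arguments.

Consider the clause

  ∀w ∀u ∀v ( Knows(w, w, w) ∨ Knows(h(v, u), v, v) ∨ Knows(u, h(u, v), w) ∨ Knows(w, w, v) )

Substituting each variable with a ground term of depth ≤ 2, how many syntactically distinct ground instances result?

Ground terms of depth ≤ 2:
  Count level by level. With function symbols h/2, the terms of depth ≤ k are the 3 constants together with each function applied to depth-≤(k−1) tuples, so N_k = 3 + N_{k-1}^2.
  N_0 = 3
  N_1 = 3 + 3^2 = 12
  N_2 = 3 + 12^2 = 147
So there are 147 ground terms available for substitution.
The clause has 3 distinct variables (w, u, v), each appearing in the body. In the free term algebra distinct substitutions yield syntactically distinct ground instances.
Number of ground instances = 147^3 = 3176523.

3176523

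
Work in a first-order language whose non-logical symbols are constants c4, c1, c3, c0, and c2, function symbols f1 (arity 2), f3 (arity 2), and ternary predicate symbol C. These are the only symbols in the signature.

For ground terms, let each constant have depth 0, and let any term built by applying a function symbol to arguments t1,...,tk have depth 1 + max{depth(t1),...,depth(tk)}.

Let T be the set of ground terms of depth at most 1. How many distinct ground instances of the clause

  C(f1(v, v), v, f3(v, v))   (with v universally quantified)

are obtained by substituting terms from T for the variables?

55

Ground terms of depth ≤ 1:
  Write N_k for the number of ground terms of depth ≤ k. A term of depth ≤ k is either a constant or a function symbol applied to arguments of depth ≤ k−1, so N_k = 5 + N_{k-1}^2 + N_{k-1}^2.
  N_0 = 5
  N_1 = 5 + 5^2 + 5^2 = 55
So there are 55 ground terms available for substitution.
There is 1 variable to instantiate (v),  occurring in at least one literal, so different choices give different ground instances.
Number of ground instances = 55.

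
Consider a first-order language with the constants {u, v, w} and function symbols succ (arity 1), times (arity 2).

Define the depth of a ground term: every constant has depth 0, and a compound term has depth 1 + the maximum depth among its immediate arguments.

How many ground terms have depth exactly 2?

228

Let N_k count ground terms of depth at most k. Each non-constant term of depth ≤ k is some function symbol applied to depth-≤(k−1) arguments, giving N_k = 3 + N_{k-1} + N_{k-1}^2.
N_0 = 3
N_1 = 3 + 3 + 3^2 = 15
N_2 = 3 + 15 + 15^2 = 243
Terms of depth exactly 2: N_2 − N_1 = 243 − 15 = 228.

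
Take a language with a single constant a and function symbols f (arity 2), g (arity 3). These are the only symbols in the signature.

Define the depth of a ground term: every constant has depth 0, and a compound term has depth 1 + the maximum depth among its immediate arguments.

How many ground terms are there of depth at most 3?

52023

Count level by level. With function symbols f/2, g/3, the terms of depth ≤ k are the 1 constant together with each function applied to depth-≤(k−1) tuples, so N_k = 1 + N_{k-1}^2 + N_{k-1}^3.
N_0 = 1
N_1 = 1 + 1^2 + 1^3 = 3
N_2 = 1 + 3^2 + 3^3 = 37
N_3 = 1 + 37^2 + 37^3 = 52023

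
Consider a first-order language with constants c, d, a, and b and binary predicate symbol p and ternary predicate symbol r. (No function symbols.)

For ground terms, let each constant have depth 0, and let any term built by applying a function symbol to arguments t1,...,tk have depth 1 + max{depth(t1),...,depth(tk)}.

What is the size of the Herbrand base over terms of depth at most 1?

First count ground terms of depth ≤ 1.
With no function symbols every ground term is a constant, so there are exactly 4 ground terms at every depth bound.
N_0 = 4
N_1 = 4
Explicitly: c, d, a, b.
So |H| = 4.
For each predicate symbol, the number of ground atoms is |H| raised to its arity; summing:
  p: 4^2 = 16;  r: 4^3 = 64
Total ground atoms: 16 + 64 = 80.

80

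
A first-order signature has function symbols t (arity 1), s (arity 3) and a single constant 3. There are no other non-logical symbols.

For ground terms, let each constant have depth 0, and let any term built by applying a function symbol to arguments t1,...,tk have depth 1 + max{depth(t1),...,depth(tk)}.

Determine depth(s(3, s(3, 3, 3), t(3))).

2

depth(s(3, 3, 3)) = 1 + max(0, 0, 0) = 1
depth(t(3)) = 1 + depth(3) = 1 + 0 = 1
depth(s(3, s(3, 3, 3), t(3))) = 1 + max(0, 1, 1) = 2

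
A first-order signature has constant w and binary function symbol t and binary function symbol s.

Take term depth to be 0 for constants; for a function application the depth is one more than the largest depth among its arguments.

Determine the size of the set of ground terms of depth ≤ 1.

Write N_k for the number of ground terms of depth ≤ k. A term of depth ≤ k is either a constant or a function symbol applied to arguments of depth ≤ k−1, so N_k = 1 + N_{k-1}^2 + N_{k-1}^2.
N_0 = 1
N_1 = 1 + 1^2 + 1^2 = 3
Explicitly: w, t(w, w), s(w, w).

3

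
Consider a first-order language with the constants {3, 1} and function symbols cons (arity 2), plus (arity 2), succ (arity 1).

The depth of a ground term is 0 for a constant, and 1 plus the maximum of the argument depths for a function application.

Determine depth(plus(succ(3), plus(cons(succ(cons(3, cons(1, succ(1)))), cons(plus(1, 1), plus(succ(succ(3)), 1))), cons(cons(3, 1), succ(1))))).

7

depth(succ(3)) = 1 + depth(3) = 1 + 0 = 1
depth(succ(1)) = 1 + depth(1) = 1 + 0 = 1
depth(cons(1, succ(1))) = 1 + max(0, 1) = 2
depth(cons(3, cons(1, succ(1)))) = 1 + max(0, 2) = 3
depth(succ(cons(3, cons(1, succ(1))))) = 1 + depth(cons(3, cons(1, succ(1)))) = 1 + 3 = 4
depth(plus(1, 1)) = 1 + max(0, 0) = 1
depth(succ(succ(3))) = 1 + depth(succ(3)) = 1 + 1 = 2
depth(plus(succ(succ(3)), 1)) = 1 + max(2, 0) = 3
depth(cons(plus(1, 1), plus(succ(succ(3)), 1))) = 1 + max(1, 3) = 4
depth(cons(succ(cons(3, cons(1, succ(1)))), cons(plus(1, 1), plus(succ(succ(3)), 1)))) = 1 + max(4, 4) = 5
depth(cons(3, 1)) = 1 + max(0, 0) = 1
depth(cons(cons(3, 1), succ(1))) = 1 + max(1, 1) = 2
depth(plus(cons(succ(cons(3, cons(1, succ(1)))), cons(plus(1, 1), plus(succ(succ(3)), 1))), cons(cons(3, 1), succ(1)))) = 1 + max(5, 2) = 6
depth(plus(succ(3), plus(cons(succ(cons(3, cons(1, succ(1)))), cons(plus(1, 1), plus(succ(succ(3)), 1))), cons(cons(3, 1), succ(1))))) = 1 + max(1, 6) = 7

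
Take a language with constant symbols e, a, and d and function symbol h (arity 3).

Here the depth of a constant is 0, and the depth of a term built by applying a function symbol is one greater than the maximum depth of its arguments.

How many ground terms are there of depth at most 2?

27003

Let N_k count ground terms of depth at most k. Each non-constant term of depth ≤ k is some function symbol applied to depth-≤(k−1) arguments, giving N_k = 3 + N_{k-1}^3.
N_0 = 3
N_1 = 3 + 3^3 = 30
N_2 = 3 + 30^3 = 27003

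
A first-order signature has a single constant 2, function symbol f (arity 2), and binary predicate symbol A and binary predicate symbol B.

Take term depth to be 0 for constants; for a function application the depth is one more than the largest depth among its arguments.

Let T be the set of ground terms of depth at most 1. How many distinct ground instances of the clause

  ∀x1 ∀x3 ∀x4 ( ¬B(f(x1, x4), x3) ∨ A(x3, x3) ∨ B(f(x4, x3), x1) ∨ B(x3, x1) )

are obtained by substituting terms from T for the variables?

Ground terms of depth ≤ 1:
  Let N_k count ground terms of depth at most k. Each non-constant term of depth ≤ k is some function symbol applied to depth-≤(k−1) arguments, giving N_k = 1 + N_{k-1}^2.
  N_0 = 1
  N_1 = 1 + 1^2 = 2
  Explicitly: 2, f(2, 2).
So there are 2 ground terms available for substitution.
The body mentions every one of the 3 quantified variables; since ground terms form a free algebra, no two substitutions collapse to the same formula.
Number of ground instances = 2^3 = 8.

8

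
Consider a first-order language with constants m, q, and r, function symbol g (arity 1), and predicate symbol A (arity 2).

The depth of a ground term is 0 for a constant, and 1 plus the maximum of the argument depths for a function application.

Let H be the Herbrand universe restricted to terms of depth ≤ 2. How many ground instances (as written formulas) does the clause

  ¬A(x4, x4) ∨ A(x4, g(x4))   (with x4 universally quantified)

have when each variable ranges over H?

Ground terms of depth ≤ 2:
  Let N_k count ground terms of depth at most k. Each non-constant term of depth ≤ k is some function symbol applied to depth-≤(k−1) arguments, giving N_k = 3 + N_{k-1}.
  N_0 = 3
  N_1 = 3 + 3 = 6
  N_2 = 3 + 6 = 9
  Explicitly: m, q, r, g(m), g(q), g(r), g(g(m)), g(g(q)), g(g(r)).
So there are 9 ground terms available for substitution.
The variable x4 ranges independently over the available ground terms, and distinct assignments produce distinct instances.
Number of ground instances = 9.

9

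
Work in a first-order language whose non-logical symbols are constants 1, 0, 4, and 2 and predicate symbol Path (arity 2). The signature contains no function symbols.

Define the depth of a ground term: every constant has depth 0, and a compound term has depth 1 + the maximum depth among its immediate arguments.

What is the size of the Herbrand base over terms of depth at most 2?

First count ground terms of depth ≤ 2.
With no function symbols every ground term is a constant, so there are exactly 4 ground terms at every depth bound.
N_0 = 4
N_1 = 4
N_2 = 4
Explicitly: 1, 0, 4, 2.
So |H| = 4.
For each predicate symbol, the number of ground atoms is |H| raised to its arity; summing:
  Path: 4^2 = 16
Total ground atoms: 16.

16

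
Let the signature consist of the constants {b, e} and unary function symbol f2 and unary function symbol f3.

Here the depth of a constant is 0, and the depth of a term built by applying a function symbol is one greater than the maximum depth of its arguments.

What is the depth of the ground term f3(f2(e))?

depth(f2(e)) = 1 + depth(e) = 1 + 0 = 1
depth(f3(f2(e))) = 1 + depth(f2(e)) = 1 + 1 = 2

2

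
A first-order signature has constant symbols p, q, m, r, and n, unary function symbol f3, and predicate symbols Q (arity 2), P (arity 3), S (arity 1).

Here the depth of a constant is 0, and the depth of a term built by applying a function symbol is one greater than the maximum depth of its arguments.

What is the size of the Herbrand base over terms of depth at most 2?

First count ground terms of depth ≤ 2.
Let N_k count ground terms of depth at most k. Each non-constant term of depth ≤ k is some function symbol applied to depth-≤(k−1) arguments, giving N_k = 5 + N_{k-1}.
N_0 = 5
N_1 = 5 + 5 = 10
N_2 = 5 + 10 = 15
So |H| = 15.
For each predicate symbol, the number of ground atoms is |H| raised to its arity; summing:
  Q: 15^2 = 225;  P: 15^3 = 3375;  S: 15
Total ground atoms: 225 + 3375 + 15 = 3615.

3615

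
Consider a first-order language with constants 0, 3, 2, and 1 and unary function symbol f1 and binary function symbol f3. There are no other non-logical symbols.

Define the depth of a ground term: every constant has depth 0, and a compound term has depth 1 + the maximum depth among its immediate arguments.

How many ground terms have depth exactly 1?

20

Write N_k for the number of ground terms of depth ≤ k. A term of depth ≤ k is either a constant or a function symbol applied to arguments of depth ≤ k−1, so N_k = 4 + N_{k-1} + N_{k-1}^2.
N_0 = 4
N_1 = 4 + 4 + 4^2 = 24
Terms of depth exactly 1: N_1 − N_0 = 24 − 4 = 20.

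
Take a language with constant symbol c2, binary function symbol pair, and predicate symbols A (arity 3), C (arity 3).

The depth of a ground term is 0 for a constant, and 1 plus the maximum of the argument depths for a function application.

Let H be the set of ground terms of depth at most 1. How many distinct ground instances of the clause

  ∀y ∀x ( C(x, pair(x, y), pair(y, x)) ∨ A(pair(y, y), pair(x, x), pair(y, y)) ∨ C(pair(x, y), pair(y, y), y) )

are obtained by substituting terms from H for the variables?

4

Ground terms of depth ≤ 1:
  If N_k denotes the number of depth-≤k ground terms, the 1 constant gives N_0 = 1, and each function symbol of arity r contributes N_{k-1}^r new terms at level k: N_k = 1 + N_{k-1}^2.
  N_0 = 1
  N_1 = 1 + 1^2 = 2
  Explicitly: c2, pair(c2, c2).
So there are 2 ground terms available for substitution.
The clause has 2 distinct variables (y, x), each appearing in the body. In the free term algebra distinct substitutions yield syntactically distinct ground instances.
Number of ground instances = 2^2 = 4.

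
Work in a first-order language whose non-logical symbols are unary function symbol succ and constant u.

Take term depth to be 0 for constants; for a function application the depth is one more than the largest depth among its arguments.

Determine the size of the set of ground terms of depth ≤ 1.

2

Count level by level. With function symbols succ/1, the terms of depth ≤ k are the 1 constant together with each function applied to depth-≤(k−1) tuples, so N_k = 1 + N_{k-1}.
N_0 = 1
N_1 = 1 + 1 = 2
Explicitly: u, succ(u).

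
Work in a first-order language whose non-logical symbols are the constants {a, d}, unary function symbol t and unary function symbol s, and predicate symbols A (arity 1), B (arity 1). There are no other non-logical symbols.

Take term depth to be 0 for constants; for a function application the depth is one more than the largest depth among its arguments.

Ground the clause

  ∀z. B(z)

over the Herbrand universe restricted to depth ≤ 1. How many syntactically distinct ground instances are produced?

6

Ground terms of depth ≤ 1:
  If N_k denotes the number of depth-≤k ground terms, the 2 constants give N_0 = 2, and each function symbol of arity r contributes N_{k-1}^r new terms at level k: N_k = 2 + N_{k-1} + N_{k-1}.
  N_0 = 2
  N_1 = 2 + 2 + 2 = 6
So there are 6 ground terms available for substitution.
There is 1 variable to instantiate (z),  occurring in at least one literal, so different choices give different ground instances.
Number of ground instances = 6.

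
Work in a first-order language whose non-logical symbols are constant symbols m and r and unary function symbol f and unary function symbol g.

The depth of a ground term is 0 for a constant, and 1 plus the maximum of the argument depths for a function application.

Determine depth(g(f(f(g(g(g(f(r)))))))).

7

depth(f(r)) = 1 + depth(r) = 1 + 0 = 1
depth(g(f(r))) = 1 + depth(f(r)) = 1 + 1 = 2
depth(g(g(f(r)))) = 1 + depth(g(f(r))) = 1 + 2 = 3
depth(g(g(g(f(r))))) = 1 + depth(g(g(f(r)))) = 1 + 3 = 4
depth(f(g(g(g(f(r)))))) = 1 + depth(g(g(g(f(r))))) = 1 + 4 = 5
depth(f(f(g(g(g(f(r))))))) = 1 + depth(f(g(g(g(f(r)))))) = 1 + 5 = 6
depth(g(f(f(g(g(g(f(r)))))))) = 1 + depth(f(f(g(g(g(f(r))))))) = 1 + 6 = 7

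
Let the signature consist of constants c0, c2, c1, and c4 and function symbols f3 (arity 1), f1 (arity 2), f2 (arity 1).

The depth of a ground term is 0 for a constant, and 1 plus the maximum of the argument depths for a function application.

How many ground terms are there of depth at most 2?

Write N_k for the number of ground terms of depth ≤ k. A term of depth ≤ k is either a constant or a function symbol applied to arguments of depth ≤ k−1, so N_k = 4 + N_{k-1} + N_{k-1}^2 + N_{k-1}.
N_0 = 4
N_1 = 4 + 4 + 4^2 + 4 = 28
N_2 = 4 + 28 + 28^2 + 28 = 844

844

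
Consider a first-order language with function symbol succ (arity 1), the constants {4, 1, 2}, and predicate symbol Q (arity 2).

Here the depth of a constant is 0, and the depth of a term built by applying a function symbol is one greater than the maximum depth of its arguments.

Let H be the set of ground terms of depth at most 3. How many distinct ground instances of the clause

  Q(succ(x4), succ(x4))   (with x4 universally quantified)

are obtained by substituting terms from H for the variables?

12

Ground terms of depth ≤ 3:
  Count level by level. With function symbols succ/1, the terms of depth ≤ k are the 3 constants together with each function applied to depth-≤(k−1) tuples, so N_k = 3 + N_{k-1}.
  N_0 = 3
  N_1 = 3 + 3 = 6
  N_2 = 3 + 6 = 9
  N_3 = 3 + 9 = 12
So there are 12 ground terms available for substitution.
There is 1 variable to instantiate (x4),  occurring in at least one literal, so different choices give different ground instances.
Number of ground instances = 12.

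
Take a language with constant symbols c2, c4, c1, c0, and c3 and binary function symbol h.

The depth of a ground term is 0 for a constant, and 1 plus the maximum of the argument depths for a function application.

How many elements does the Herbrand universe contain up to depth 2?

Let N_k count ground terms of depth at most k. Each non-constant term of depth ≤ k is some function symbol applied to depth-≤(k−1) arguments, giving N_k = 5 + N_{k-1}^2.
N_0 = 5
N_1 = 5 + 5^2 = 30
N_2 = 5 + 30^2 = 905

905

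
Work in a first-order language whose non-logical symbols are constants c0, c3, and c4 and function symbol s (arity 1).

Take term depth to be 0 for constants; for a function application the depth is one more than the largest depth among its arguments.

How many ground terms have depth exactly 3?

3

Let N_k count ground terms of depth at most k. Each non-constant term of depth ≤ k is some function symbol applied to depth-≤(k−1) arguments, giving N_k = 3 + N_{k-1}.
N_0 = 3
N_1 = 3 + 3 = 6
N_2 = 3 + 6 = 9
N_3 = 3 + 9 = 12
Terms of depth exactly 3: N_3 − N_2 = 12 − 9 = 3.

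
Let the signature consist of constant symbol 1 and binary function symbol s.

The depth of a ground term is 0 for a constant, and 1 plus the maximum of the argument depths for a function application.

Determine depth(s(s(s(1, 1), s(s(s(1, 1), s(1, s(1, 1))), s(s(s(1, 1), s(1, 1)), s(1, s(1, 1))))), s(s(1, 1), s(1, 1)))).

6

depth(s(1, 1)) = 1 + max(0, 0) = 1
depth(s(1, s(1, 1))) = 1 + max(0, 1) = 2
depth(s(s(1, 1), s(1, s(1, 1)))) = 1 + max(1, 2) = 3
depth(s(s(1, 1), s(1, 1))) = 1 + max(1, 1) = 2
depth(s(s(s(1, 1), s(1, 1)), s(1, s(1, 1)))) = 1 + max(2, 2) = 3
depth(s(s(s(1, 1), s(1, s(1, 1))), s(s(s(1, 1), s(1, 1)), s(1, s(1, 1))))) = 1 + max(3, 3) = 4
depth(s(s(1, 1), s(s(s(1, 1), s(1, s(1, 1))), s(s(s(1, 1), s(1, 1)), s(1, s(1, 1)))))) = 1 + max(1, 4) = 5
depth(s(s(s(1, 1), s(s(s(1, 1), s(1, s(1, 1))), s(s(s(1, 1), s(1, 1)), s(1, s(1, 1))))), s(s(1, 1), s(1, 1)))) = 1 + max(5, 2) = 6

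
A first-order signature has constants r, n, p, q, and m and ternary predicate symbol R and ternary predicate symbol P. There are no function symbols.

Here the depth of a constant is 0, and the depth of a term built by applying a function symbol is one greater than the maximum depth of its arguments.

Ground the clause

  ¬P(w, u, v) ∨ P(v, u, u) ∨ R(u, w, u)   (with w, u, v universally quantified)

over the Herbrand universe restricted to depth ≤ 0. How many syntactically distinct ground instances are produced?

125

Ground terms of depth ≤ 0:
  With no function symbols every ground term is a constant, so there are exactly 5 ground terms at every depth bound.
  N_0 = 5
  Explicitly: r, n, p, q, m.
So there are 5 ground terms available for substitution.
The body mentions every one of the 3 quantified variables; since ground terms form a free algebra, no two substitutions collapse to the same formula.
Number of ground instances = 5^3 = 125.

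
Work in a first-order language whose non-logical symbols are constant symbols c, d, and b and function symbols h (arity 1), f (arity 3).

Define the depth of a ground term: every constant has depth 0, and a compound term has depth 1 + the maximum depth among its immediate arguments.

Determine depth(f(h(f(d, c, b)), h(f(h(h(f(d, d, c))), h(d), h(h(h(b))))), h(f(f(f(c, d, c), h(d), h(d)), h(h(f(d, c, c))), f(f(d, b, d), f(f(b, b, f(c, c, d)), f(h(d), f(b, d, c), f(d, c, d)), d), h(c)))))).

7

depth(f(d, c, b)) = 1 + max(0, 0, 0) = 1
depth(h(f(d, c, b))) = 1 + depth(f(d, c, b)) = 1 + 1 = 2
depth(f(d, d, c)) = 1 + max(0, 0, 0) = 1
depth(h(f(d, d, c))) = 1 + depth(f(d, d, c)) = 1 + 1 = 2
depth(h(h(f(d, d, c)))) = 1 + depth(h(f(d, d, c))) = 1 + 2 = 3
depth(h(d)) = 1 + depth(d) = 1 + 0 = 1
depth(h(b)) = 1 + depth(b) = 1 + 0 = 1
depth(h(h(b))) = 1 + depth(h(b)) = 1 + 1 = 2
depth(h(h(h(b)))) = 1 + depth(h(h(b))) = 1 + 2 = 3
depth(f(h(h(f(d, d, c))), h(d), h(h(h(b))))) = 1 + max(3, 1, 3) = 4
depth(h(f(h(h(f(d, d, c))), h(d), h(h(h(b)))))) = 1 + depth(f(h(h(f(d, d, c))), h(d), h(h(h(b))))) = 1 + 4 = 5
depth(f(c, d, c)) = 1 + max(0, 0, 0) = 1
depth(f(f(c, d, c), h(d), h(d))) = 1 + max(1, 1, 1) = 2
depth(f(d, c, c)) = 1 + max(0, 0, 0) = 1
depth(h(f(d, c, c))) = 1 + depth(f(d, c, c)) = 1 + 1 = 2
depth(h(h(f(d, c, c)))) = 1 + depth(h(f(d, c, c))) = 1 + 2 = 3
depth(f(d, b, d)) = 1 + max(0, 0, 0) = 1
depth(f(c, c, d)) = 1 + max(0, 0, 0) = 1
depth(f(b, b, f(c, c, d))) = 1 + max(0, 0, 1) = 2
depth(f(b, d, c)) = 1 + max(0, 0, 0) = 1
depth(f(d, c, d)) = 1 + max(0, 0, 0) = 1
depth(f(h(d), f(b, d, c), f(d, c, d))) = 1 + max(1, 1, 1) = 2
depth(f(f(b, b, f(c, c, d)), f(h(d), f(b, d, c), f(d, c, d)), d)) = 1 + max(2, 2, 0) = 3
depth(h(c)) = 1 + depth(c) = 1 + 0 = 1
depth(f(f(d, b, d), f(f(b, b, f(c, c, d)), f(h(d), f(b, d, c), f(d, c, d)), d), h(c))) = 1 + max(1, 3, 1) = 4
depth(f(f(f(c, d, c), h(d), h(d)), h(h(f(d, c, c))), f(f(d, b, d), f(f(b, b, f(c, c, d)), f(h(d), f(b, d, c), f(d, c, d)), d), h(c)))) = 1 + max(2, 3, 4) = 5
depth(h(f(f(f(c, d, c), h(d), h(d)), h(h(f(d, c, c))), f(f(d, b, d), f(f(b, b, f(c, c, d)), f(h(d), f(b, d, c), f(d, c, d)), d), h(c))))) = 1 + depth(f(f(f(c, d, c), h(d), h(d)), h(h(f(d, c, c))), f(f(d, b, d), f(f(b, b, f(c, c, d)), f(h(d), f(b, d, c), f(d, c, d)), d), h(c)))) = 1 + 5 = 6
depth(f(h(f(d, c, b)), h(f(h(h(f(d, d, c))), h(d), h(h(h(b))))), h(f(f(f(c, d, c), h(d), h(d)), h(h(f(d, c, c))), f(f(d, b, d), f(f(b, b, f(c, c, d)), f(h(d), f(b, d, c), f(d, c, d)), d), h(c)))))) = 1 + max(2, 5, 6) = 7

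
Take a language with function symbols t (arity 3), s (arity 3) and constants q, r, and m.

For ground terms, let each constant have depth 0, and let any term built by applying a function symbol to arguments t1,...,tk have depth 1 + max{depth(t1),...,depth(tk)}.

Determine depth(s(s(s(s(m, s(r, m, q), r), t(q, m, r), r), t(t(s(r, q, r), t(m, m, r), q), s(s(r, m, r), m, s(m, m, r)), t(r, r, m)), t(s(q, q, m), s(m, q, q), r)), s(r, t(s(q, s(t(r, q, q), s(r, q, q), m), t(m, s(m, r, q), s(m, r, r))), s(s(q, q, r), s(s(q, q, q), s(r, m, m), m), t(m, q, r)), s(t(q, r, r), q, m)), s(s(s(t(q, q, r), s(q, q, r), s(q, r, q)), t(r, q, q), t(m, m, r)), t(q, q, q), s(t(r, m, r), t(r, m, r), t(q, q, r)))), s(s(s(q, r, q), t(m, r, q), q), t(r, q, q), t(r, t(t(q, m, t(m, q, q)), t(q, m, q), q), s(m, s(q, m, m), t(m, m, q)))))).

depth(s(r, m, q)) = 1 + max(0, 0, 0) = 1
depth(s(m, s(r, m, q), r)) = 1 + max(0, 1, 0) = 2
depth(t(q, m, r)) = 1 + max(0, 0, 0) = 1
depth(s(s(m, s(r, m, q), r), t(q, m, r), r)) = 1 + max(2, 1, 0) = 3
depth(s(r, q, r)) = 1 + max(0, 0, 0) = 1
depth(t(m, m, r)) = 1 + max(0, 0, 0) = 1
depth(t(s(r, q, r), t(m, m, r), q)) = 1 + max(1, 1, 0) = 2
depth(s(r, m, r)) = 1 + max(0, 0, 0) = 1
depth(s(m, m, r)) = 1 + max(0, 0, 0) = 1
depth(s(s(r, m, r), m, s(m, m, r))) = 1 + max(1, 0, 1) = 2
depth(t(r, r, m)) = 1 + max(0, 0, 0) = 1
depth(t(t(s(r, q, r), t(m, m, r), q), s(s(r, m, r), m, s(m, m, r)), t(r, r, m))) = 1 + max(2, 2, 1) = 3
depth(s(q, q, m)) = 1 + max(0, 0, 0) = 1
depth(s(m, q, q)) = 1 + max(0, 0, 0) = 1
depth(t(s(q, q, m), s(m, q, q), r)) = 1 + max(1, 1, 0) = 2
depth(s(s(s(m, s(r, m, q), r), t(q, m, r), r), t(t(s(r, q, r), t(m, m, r), q), s(s(r, m, r), m, s(m, m, r)), t(r, r, m)), t(s(q, q, m), s(m, q, q), r))) = 1 + max(3, 3, 2) = 4
depth(t(r, q, q)) = 1 + max(0, 0, 0) = 1
depth(s(r, q, q)) = 1 + max(0, 0, 0) = 1
depth(s(t(r, q, q), s(r, q, q), m)) = 1 + max(1, 1, 0) = 2
depth(s(m, r, q)) = 1 + max(0, 0, 0) = 1
depth(s(m, r, r)) = 1 + max(0, 0, 0) = 1
depth(t(m, s(m, r, q), s(m, r, r))) = 1 + max(0, 1, 1) = 2
depth(s(q, s(t(r, q, q), s(r, q, q), m), t(m, s(m, r, q), s(m, r, r)))) = 1 + max(0, 2, 2) = 3
depth(s(q, q, r)) = 1 + max(0, 0, 0) = 1
depth(s(q, q, q)) = 1 + max(0, 0, 0) = 1
depth(s(r, m, m)) = 1 + max(0, 0, 0) = 1
depth(s(s(q, q, q), s(r, m, m), m)) = 1 + max(1, 1, 0) = 2
depth(t(m, q, r)) = 1 + max(0, 0, 0) = 1
depth(s(s(q, q, r), s(s(q, q, q), s(r, m, m), m), t(m, q, r))) = 1 + max(1, 2, 1) = 3
depth(t(q, r, r)) = 1 + max(0, 0, 0) = 1
depth(s(t(q, r, r), q, m)) = 1 + max(1, 0, 0) = 2
depth(t(s(q, s(t(r, q, q), s(r, q, q), m), t(m, s(m, r, q), s(m, r, r))), s(s(q, q, r), s(s(q, q, q), s(r, m, m), m), t(m, q, r)), s(t(q, r, r), q, m))) = 1 + max(3, 3, 2) = 4
depth(t(q, q, r)) = 1 + max(0, 0, 0) = 1
depth(s(q, r, q)) = 1 + max(0, 0, 0) = 1
depth(s(t(q, q, r), s(q, q, r), s(q, r, q))) = 1 + max(1, 1, 1) = 2
depth(s(s(t(q, q, r), s(q, q, r), s(q, r, q)), t(r, q, q), t(m, m, r))) = 1 + max(2, 1, 1) = 3
depth(t(q, q, q)) = 1 + max(0, 0, 0) = 1
depth(t(r, m, r)) = 1 + max(0, 0, 0) = 1
depth(s(t(r, m, r), t(r, m, r), t(q, q, r))) = 1 + max(1, 1, 1) = 2
depth(s(s(s(t(q, q, r), s(q, q, r), s(q, r, q)), t(r, q, q), t(m, m, r)), t(q, q, q), s(t(r, m, r), t(r, m, r), t(q, q, r)))) = 1 + max(3, 1, 2) = 4
depth(s(r, t(s(q, s(t(r, q, q), s(r, q, q), m), t(m, s(m, r, q), s(m, r, r))), s(s(q, q, r), s(s(q, q, q), s(r, m, m), m), t(m, q, r)), s(t(q, r, r), q, m)), s(s(s(t(q, q, r), s(q, q, r), s(q, r, q)), t(r, q, q), t(m, m, r)), t(q, q, q), s(t(r, m, r), t(r, m, r), t(q, q, r))))) = 1 + max(0, 4, 4) = 5
depth(t(m, r, q)) = 1 + max(0, 0, 0) = 1
depth(s(s(q, r, q), t(m, r, q), q)) = 1 + max(1, 1, 0) = 2
depth(t(m, q, q)) = 1 + max(0, 0, 0) = 1
depth(t(q, m, t(m, q, q))) = 1 + max(0, 0, 1) = 2
depth(t(q, m, q)) = 1 + max(0, 0, 0) = 1
depth(t(t(q, m, t(m, q, q)), t(q, m, q), q)) = 1 + max(2, 1, 0) = 3
depth(s(q, m, m)) = 1 + max(0, 0, 0) = 1
depth(t(m, m, q)) = 1 + max(0, 0, 0) = 1
depth(s(m, s(q, m, m), t(m, m, q))) = 1 + max(0, 1, 1) = 2
depth(t(r, t(t(q, m, t(m, q, q)), t(q, m, q), q), s(m, s(q, m, m), t(m, m, q)))) = 1 + max(0, 3, 2) = 4
depth(s(s(s(q, r, q), t(m, r, q), q), t(r, q, q), t(r, t(t(q, m, t(m, q, q)), t(q, m, q), q), s(m, s(q, m, m), t(m, m, q))))) = 1 + max(2, 1, 4) = 5
depth(s(s(s(s(m, s(r, m, q), r), t(q, m, r), r), t(t(s(r, q, r), t(m, m, r), q), s(s(r, m, r), m, s(m, m, r)), t(r, r, m)), t(s(q, q, m), s(m, q, q), r)), s(r, t(s(q, s(t(r, q, q), s(r, q, q), m), t(m, s(m, r, q), s(m, r, r))), s(s(q, q, r), s(s(q, q, q), s(r, m, m), m), t(m, q, r)), s(t(q, r, r), q, m)), s(s(s(t(q, q, r), s(q, q, r), s(q, r, q)), t(r, q, q), t(m, m, r)), t(q, q, q), s(t(r, m, r), t(r, m, r), t(q, q, r)))), s(s(s(q, r, q), t(m, r, q), q), t(r, q, q), t(r, t(t(q, m, t(m, q, q)), t(q, m, q), q), s(m, s(q, m, m), t(m, m, q)))))) = 1 + max(4, 5, 5) = 6

6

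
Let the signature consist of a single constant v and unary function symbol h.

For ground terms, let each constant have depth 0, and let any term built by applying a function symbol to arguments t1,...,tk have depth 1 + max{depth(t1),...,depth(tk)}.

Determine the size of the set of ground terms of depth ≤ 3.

4

Let N_k count ground terms of depth at most k. Each non-constant term of depth ≤ k is some function symbol applied to depth-≤(k−1) arguments, giving N_k = 1 + N_{k-1}.
N_0 = 1
N_1 = 1 + 1 = 2
N_2 = 1 + 2 = 3
N_3 = 1 + 3 = 4
Explicitly: v, h(v), h(h(v)), h(h(h(v))).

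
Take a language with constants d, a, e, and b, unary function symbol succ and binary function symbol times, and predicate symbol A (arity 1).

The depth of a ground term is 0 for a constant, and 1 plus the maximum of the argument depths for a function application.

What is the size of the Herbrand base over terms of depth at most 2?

First count ground terms of depth ≤ 2.
Let N_k count ground terms of depth at most k. Each non-constant term of depth ≤ k is some function symbol applied to depth-≤(k−1) arguments, giving N_k = 4 + N_{k-1} + N_{k-1}^2.
N_0 = 4
N_1 = 4 + 4 + 4^2 = 24
N_2 = 4 + 24 + 24^2 = 604
So |H| = 604.
Each predicate of arity r yields |H|^r ground atoms (one per choice of an r-tuple from H):
  A: 604
Total ground atoms: 604.

604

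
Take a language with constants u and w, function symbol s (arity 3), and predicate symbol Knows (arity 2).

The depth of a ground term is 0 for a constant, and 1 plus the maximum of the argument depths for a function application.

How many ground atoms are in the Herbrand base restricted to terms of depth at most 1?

First count ground terms of depth ≤ 1.
Count level by level. With function symbols s/3, the terms of depth ≤ k are the 2 constants together with each function applied to depth-≤(k−1) tuples, so N_k = 2 + N_{k-1}^3.
N_0 = 2
N_1 = 2 + 2^3 = 10
Explicitly: u, w, s(u, u, u), s(u, u, w), s(u, w, u), s(u, w, w), s(w, u, u), s(w, u, w), s(w, w, u), s(w, w, w).
So |H| = 10.
Each predicate of arity r yields |H|^r ground atoms (one per choice of an r-tuple from H):
  Knows: 10^2 = 100
Total ground atoms: 100.

100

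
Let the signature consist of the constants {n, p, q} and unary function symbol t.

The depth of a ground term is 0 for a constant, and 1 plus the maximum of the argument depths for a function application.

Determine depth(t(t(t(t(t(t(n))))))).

depth(t(n)) = 1 + depth(n) = 1 + 0 = 1
depth(t(t(n))) = 1 + depth(t(n)) = 1 + 1 = 2
depth(t(t(t(n)))) = 1 + depth(t(t(n))) = 1 + 2 = 3
depth(t(t(t(t(n))))) = 1 + depth(t(t(t(n)))) = 1 + 3 = 4
depth(t(t(t(t(t(n)))))) = 1 + depth(t(t(t(t(n))))) = 1 + 4 = 5
depth(t(t(t(t(t(t(n))))))) = 1 + depth(t(t(t(t(t(n)))))) = 1 + 5 = 6

6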